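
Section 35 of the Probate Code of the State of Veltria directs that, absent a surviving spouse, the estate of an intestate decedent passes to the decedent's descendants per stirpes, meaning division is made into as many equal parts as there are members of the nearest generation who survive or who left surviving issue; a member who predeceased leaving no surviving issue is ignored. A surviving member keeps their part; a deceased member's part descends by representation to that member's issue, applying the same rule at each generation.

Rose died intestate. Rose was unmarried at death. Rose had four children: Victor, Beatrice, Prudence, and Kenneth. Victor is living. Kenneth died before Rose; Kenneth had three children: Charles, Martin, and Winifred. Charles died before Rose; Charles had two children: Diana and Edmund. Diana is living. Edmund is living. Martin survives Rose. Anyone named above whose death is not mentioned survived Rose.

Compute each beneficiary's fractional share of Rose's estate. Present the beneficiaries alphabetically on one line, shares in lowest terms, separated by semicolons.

Beatrice 1/4; Diana 1/24; Edmund 1/24; Martin 1/12; Prudence 1/4; Victor 1/4; Winifred 1/12

There is no surviving spouse, so the entire estate passes to Rose's descendants per stirpes.
The estate is divided into 4 equal shares of 1/4 among Victor, Beatrice, Prudence, Kenneth.
Victor is living and takes 1/4.
Beatrice is living and takes 1/4.
Prudence is living and takes 1/4.
Kenneth predeceased; the 1/4 allotted to Kenneth's branch passes to Kenneth's issue by representation.
The 1/4 is divided into 3 equal shares of 1/12 among Charles, Martin, Winifred.
Charles predeceased; the 1/12 allotted to Charles's branch passes to Charles's issue by representation.
The 1/12 is divided into 2 equal shares of 1/24 among Diana, Edmund.
Diana is living and takes 1/24.
Edmund is living and takes 1/24.
Martin is living and takes 1/12.
Winifred is living and takes 1/12.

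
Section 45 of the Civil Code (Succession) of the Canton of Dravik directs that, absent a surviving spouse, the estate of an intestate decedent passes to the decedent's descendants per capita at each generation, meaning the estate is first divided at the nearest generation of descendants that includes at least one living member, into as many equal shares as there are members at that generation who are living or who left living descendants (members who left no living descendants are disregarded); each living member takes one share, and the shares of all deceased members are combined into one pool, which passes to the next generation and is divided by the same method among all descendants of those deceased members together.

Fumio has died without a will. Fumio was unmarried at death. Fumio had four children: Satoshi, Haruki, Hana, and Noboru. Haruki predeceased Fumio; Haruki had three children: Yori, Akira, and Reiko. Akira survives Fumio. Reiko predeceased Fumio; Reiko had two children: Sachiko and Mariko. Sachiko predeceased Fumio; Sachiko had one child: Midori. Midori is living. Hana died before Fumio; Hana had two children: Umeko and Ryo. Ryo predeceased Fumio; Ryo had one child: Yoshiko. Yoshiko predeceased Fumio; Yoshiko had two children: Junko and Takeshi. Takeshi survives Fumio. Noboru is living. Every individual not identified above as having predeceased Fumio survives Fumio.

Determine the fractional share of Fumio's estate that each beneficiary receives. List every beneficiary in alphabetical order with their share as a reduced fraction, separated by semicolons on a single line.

There is no surviving spouse, so the entire estate passes to Fumio's descendants per capita at each generation.
At generation 1 (Satoshi, Haruki, Hana, Noboru) there are 4 shares of (1)/4 = 1/4 each.
Living: Satoshi and Noboru — each takes 1/4.
Deceased: Haruki and Hana. Their combined 1/2 is pooled and carried to generation 2.
At generation 2 (Yori, Akira, Reiko, Umeko, Ryo) there are 5 shares of (1/2)/5 = 1/10 each.
Living: Yori, Akira, and Umeko — each takes 1/10.
Deceased: Reiko and Ryo. Their combined 1/5 is pooled and carried to generation 3.
At generation 3 (Sachiko, Mariko, Yoshiko) there are 3 shares of (1/5)/3 = 1/15 each.
Living: Mariko — each takes 1/15.
Deceased: Sachiko and Yoshiko. Their combined 2/15 is pooled and carried to generation 4.
At generation 4 (Midori, Junko, Takeshi) there are 3 shares of (2/15)/3 = 2/45 each.
Living: Midori, Junko, and Takeshi — each takes 2/45.

Akira 1/10; Junko 2/45; Mariko 1/15; Midori 2/45; Noboru 1/4; Satoshi 1/4; Takeshi 2/45; Umeko 1/10; Yori 1/10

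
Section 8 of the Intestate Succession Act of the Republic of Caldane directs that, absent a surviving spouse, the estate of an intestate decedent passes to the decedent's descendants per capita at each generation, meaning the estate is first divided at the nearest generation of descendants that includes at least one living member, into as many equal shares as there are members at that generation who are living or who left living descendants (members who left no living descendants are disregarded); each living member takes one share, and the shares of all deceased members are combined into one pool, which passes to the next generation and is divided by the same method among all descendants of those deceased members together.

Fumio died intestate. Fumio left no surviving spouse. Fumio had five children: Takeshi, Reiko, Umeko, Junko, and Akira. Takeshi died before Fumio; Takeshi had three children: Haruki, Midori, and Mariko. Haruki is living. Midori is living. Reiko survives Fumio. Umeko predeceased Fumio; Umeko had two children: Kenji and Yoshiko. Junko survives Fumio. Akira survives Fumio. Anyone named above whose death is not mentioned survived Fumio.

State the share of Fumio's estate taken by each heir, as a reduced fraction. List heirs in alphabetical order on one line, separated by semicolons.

There is no surviving spouse, so the entire estate passes to Fumio's descendants per capita at each generation.
At generation 1 (Takeshi, Reiko, Umeko, Junko, Akira) there are 5 shares of (1)/5 = 1/5 each.
Living: Reiko, Junko, and Akira — each takes 1/5.
Deceased: Takeshi and Umeko. Their combined 2/5 is pooled and carried to generation 2.
At generation 2 (Haruki, Midori, Mariko, Kenji, Yoshiko) there are 5 shares of (2/5)/5 = 2/25 each.
Living: Haruki, Midori, Mariko, Kenji, and Yoshiko — each takes 2/25.

Akira 1/5; Haruki 2/25; Junko 1/5; Kenji 2/25; Mariko 2/25; Midori 2/25; Reiko 1/5; Yoshiko 2/25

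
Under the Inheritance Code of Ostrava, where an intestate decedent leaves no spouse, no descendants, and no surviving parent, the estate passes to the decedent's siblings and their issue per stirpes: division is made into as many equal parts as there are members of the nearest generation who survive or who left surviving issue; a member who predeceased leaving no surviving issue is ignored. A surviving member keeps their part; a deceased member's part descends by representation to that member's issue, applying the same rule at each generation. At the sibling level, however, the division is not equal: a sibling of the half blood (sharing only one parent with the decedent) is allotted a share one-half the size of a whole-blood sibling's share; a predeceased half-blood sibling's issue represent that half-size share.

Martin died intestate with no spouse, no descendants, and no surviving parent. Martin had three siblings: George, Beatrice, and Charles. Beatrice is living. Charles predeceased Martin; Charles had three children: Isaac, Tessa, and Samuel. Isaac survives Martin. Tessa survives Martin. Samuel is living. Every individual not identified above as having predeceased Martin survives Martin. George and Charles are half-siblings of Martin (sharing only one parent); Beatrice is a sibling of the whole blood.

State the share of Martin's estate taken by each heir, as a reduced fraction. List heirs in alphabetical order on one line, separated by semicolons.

Beatrice 1/2; George 1/4; Isaac 1/12; Samuel 1/12; Tessa 1/12

No spouse, descendants, or parent survives, so the estate passes to Martin's siblings per stirpes.
Half-blood siblings count for one-half the weight of whole-blood siblings at the initial division.
Dividing 1 in proportion to weights (total weight 2): George (weight 1/2) → 1/4; Beatrice (weight 1) → 1/2; Charles (weight 1/2) → 1/4.
George is living and takes 1/4.
Beatrice is living and takes 1/2.
Charles predeceased; the 1/4 allotted to Charles's branch passes to Charles's issue by representation.
The 1/4 is divided into 3 equal shares of 1/12 among Isaac, Tessa, Samuel.
Isaac is living and takes 1/12.
Tessa is living and takes 1/12.
Samuel is living and takes 1/12.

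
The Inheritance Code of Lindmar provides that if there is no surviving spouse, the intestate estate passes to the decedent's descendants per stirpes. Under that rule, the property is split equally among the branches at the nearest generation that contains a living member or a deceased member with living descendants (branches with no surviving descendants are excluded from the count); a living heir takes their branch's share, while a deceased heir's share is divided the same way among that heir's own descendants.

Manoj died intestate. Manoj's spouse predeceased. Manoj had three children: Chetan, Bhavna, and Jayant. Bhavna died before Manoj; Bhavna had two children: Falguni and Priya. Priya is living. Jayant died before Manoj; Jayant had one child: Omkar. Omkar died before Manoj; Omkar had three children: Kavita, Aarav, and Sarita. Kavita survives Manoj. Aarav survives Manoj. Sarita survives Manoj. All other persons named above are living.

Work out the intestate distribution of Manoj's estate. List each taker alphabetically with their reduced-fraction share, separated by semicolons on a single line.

There is no surviving spouse, so the entire estate passes to Manoj's descendants per stirpes.
The estate is divided into 3 equal shares of 1/3 among Chetan, Bhavna, Jayant.
Chetan is living and takes 1/3.
Bhavna predeceased; the 1/3 allotted to Bhavna's branch passes to Bhavna's issue by representation.
The 1/3 is divided into 2 equal shares of 1/6 among Falguni, Priya.
Falguni is living and takes 1/6.
Priya is living and takes 1/6.
Jayant predeceased; the 1/3 allotted to Jayant's branch passes to Jayant's issue by representation.
Omkar's line is the sole branch at this level, so the full 1/3 passes to Omkar's issue by representation.
The 1/3 is divided into 3 equal shares of 1/9 among Kavita, Aarav, Sarita.
Kavita is living and takes 1/9.
Aarav is living and takes 1/9.
Sarita is living and takes 1/9.

Aarav 1/9; Chetan 1/3; Falguni 1/6; Kavita 1/9; Priya 1/6; Sarita 1/9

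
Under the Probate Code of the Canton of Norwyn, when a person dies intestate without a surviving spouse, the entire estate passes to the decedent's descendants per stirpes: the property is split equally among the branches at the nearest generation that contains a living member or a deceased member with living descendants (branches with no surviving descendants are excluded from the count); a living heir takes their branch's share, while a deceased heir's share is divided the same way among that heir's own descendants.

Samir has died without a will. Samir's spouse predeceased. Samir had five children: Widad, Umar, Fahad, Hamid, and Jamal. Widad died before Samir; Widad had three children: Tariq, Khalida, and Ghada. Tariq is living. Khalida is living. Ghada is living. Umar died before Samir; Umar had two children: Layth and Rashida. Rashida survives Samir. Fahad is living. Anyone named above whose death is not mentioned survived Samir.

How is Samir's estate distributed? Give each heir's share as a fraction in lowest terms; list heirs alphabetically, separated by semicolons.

Fahad 1/5; Ghada 1/15; Hamid 1/5; Jamal 1/5; Khalida 1/15; Layth 1/10; Rashida 1/10; Tariq 1/15

There is no surviving spouse, so the entire estate passes to Samir's descendants per stirpes.
The estate is divided into 5 equal shares of 1/5 among Widad, Umar, Fahad, Hamid, Jamal.
Widad predeceased; the 1/5 allotted to Widad's branch passes to Widad's issue by representation.
The 1/5 is divided into 3 equal shares of 1/15 among Tariq, Khalida, Ghada.
Tariq is living and takes 1/15.
Khalida is living and takes 1/15.
Ghada is living and takes 1/15.
Umar predeceased; the 1/5 allotted to Umar's branch passes to Umar's issue by representation.
The 1/5 is divided into 2 equal shares of 1/10 among Layth, Rashida.
Layth is living and takes 1/10.
Rashida is living and takes 1/10.
Fahad is living and takes 1/5.
Hamid is living and takes 1/5.
Jamal is living and takes 1/5.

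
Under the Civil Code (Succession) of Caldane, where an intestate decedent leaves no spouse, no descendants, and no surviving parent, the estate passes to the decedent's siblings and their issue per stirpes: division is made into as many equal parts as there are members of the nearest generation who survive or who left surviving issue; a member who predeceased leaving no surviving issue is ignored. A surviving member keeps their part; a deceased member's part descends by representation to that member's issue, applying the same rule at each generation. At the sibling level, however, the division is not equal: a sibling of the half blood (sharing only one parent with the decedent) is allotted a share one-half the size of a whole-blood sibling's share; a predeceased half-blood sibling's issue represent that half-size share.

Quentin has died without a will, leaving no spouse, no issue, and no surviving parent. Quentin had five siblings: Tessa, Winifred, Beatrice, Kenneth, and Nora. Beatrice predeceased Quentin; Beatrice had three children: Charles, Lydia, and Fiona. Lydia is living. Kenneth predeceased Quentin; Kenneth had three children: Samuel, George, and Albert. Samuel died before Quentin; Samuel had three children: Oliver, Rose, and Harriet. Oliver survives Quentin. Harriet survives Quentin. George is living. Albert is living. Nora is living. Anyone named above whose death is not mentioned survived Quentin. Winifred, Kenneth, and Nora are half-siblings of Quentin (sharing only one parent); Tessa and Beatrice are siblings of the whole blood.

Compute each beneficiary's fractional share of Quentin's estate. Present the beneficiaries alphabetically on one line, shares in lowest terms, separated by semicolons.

No spouse, descendants, or parent survives, so the estate passes to Quentin's siblings per stirpes.
Half-blood siblings count for one-half the weight of whole-blood siblings at the initial division.
Dividing 1 in proportion to weights (total weight 7/2): Tessa (weight 1) → 2/7; Winifred (weight 1/2) → 1/7; Beatrice (weight 1) → 2/7; Kenneth (weight 1/2) → 1/7; Nora (weight 1/2) → 1/7.
Tessa is living and takes 2/7.
Winifred is living and takes 1/7.
Beatrice predeceased; the 2/7 allotted to Beatrice's branch passes to Beatrice's issue by representation.
The 2/7 is divided into 3 equal shares of 2/21 among Charles, Lydia, Fiona.
Charles is living and takes 2/21.
Lydia is living and takes 2/21.
Fiona is living and takes 2/21.
Kenneth predeceased; the 1/7 allotted to Kenneth's branch passes to Kenneth's issue by representation.
The 1/7 is divided into 3 equal shares of 1/21 among Samuel, George, Albert.
Samuel predeceased; the 1/21 allotted to Samuel's branch passes to Samuel's issue by representation.
The 1/21 is divided into 3 equal shares of 1/63 among Oliver, Rose, Harriet.
Oliver is living and takes 1/63.
Rose is living and takes 1/63.
Harriet is living and takes 1/63.
George is living and takes 1/21.
Albert is living and takes 1/21.
Nora is living and takes 1/7.

Albert 1/21; Charles 2/21; Fiona 2/21; George 1/21; Harriet 1/63; Lydia 2/21; Nora 1/7; Oliver 1/63; Rose 1/63; Tessa 2/7; Winifred 1/7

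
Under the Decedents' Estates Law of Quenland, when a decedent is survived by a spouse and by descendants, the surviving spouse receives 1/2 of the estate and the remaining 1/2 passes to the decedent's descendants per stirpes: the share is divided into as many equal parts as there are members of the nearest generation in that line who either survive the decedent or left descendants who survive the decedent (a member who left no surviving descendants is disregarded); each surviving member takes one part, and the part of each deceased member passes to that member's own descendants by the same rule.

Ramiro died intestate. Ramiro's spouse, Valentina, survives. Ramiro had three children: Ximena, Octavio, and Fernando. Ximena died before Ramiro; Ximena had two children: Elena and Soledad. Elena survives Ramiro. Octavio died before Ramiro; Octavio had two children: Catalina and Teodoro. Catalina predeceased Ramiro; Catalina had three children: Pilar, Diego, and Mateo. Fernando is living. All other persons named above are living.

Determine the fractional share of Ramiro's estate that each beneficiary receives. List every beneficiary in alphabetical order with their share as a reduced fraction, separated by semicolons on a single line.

Valentina, as surviving spouse, takes 1/2.
The remaining 1/2 passes to Ramiro's descendants per stirpes.
The 1/2 is divided into 3 equal shares of 1/6 among Ximena, Octavio, Fernando.
Ximena predeceased; the 1/6 allotted to Ximena's branch passes to Ximena's issue by representation.
The 1/6 is divided into 2 equal shares of 1/12 among Elena, Soledad.
Elena is living and takes 1/12.
Soledad is living and takes 1/12.
Octavio predeceased; the 1/6 allotted to Octavio's branch passes to Octavio's issue by representation.
The 1/6 is divided into 2 equal shares of 1/12 among Catalina, Teodoro.
Catalina predeceased; the 1/12 allotted to Catalina's branch passes to Catalina's issue by representation.
The 1/12 is divided into 3 equal shares of 1/36 among Pilar, Diego, Mateo.
Pilar is living and takes 1/36.
Diego is living and takes 1/36.
Mateo is living and takes 1/36.
Teodoro is living and takes 1/12.
Fernando is living and takes 1/6.

Diego 1/36; Elena 1/12; Fernando 1/6; Mateo 1/36; Pilar 1/36; Soledad 1/12; Teodoro 1/12; Valentina 1/2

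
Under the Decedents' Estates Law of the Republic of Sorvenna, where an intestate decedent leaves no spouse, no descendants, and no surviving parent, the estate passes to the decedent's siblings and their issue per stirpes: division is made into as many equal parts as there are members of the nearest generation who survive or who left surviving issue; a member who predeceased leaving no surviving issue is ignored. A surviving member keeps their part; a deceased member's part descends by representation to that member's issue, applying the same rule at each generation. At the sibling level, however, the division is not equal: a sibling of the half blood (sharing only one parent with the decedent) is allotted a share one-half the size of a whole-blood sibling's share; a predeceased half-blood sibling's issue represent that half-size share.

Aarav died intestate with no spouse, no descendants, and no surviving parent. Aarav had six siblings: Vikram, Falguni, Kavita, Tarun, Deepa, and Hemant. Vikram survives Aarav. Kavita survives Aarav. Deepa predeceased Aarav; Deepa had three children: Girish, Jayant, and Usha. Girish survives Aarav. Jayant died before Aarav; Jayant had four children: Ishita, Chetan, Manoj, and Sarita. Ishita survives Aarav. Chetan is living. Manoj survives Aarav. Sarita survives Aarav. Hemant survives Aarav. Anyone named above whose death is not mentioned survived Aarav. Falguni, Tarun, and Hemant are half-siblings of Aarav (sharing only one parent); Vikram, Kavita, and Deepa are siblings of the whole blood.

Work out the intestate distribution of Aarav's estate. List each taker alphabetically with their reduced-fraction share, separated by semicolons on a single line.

Chetan 1/54; Falguni 1/9; Girish 2/27; Hemant 1/9; Ishita 1/54; Kavita 2/9; Manoj 1/54; Sarita 1/54; Tarun 1/9; Usha 2/27; Vikram 2/9

No spouse, descendants, or parent survives, so the estate passes to Aarav's siblings per stirpes.
Half-blood siblings count for one-half the weight of whole-blood siblings at the initial division.
Dividing 1 in proportion to weights (total weight 9/2): Vikram (weight 1) → 2/9; Falguni (weight 1/2) → 1/9; Kavita (weight 1) → 2/9; Tarun (weight 1/2) → 1/9; Deepa (weight 1) → 2/9; Hemant (weight 1/2) → 1/9.
Vikram is living and takes 2/9.
Falguni is living and takes 1/9.
Kavita is living and takes 2/9.
Tarun is living and takes 1/9.
Deepa predeceased; the 2/9 allotted to Deepa's branch passes to Deepa's issue by representation.
The 2/9 is divided into 3 equal shares of 2/27 among Girish, Jayant, Usha.
Girish is living and takes 2/27.
Jayant predeceased; the 2/27 allotted to Jayant's branch passes to Jayant's issue by representation.
The 2/27 is divided into 4 equal shares of 1/54 among Ishita, Chetan, Manoj, Sarita.
Ishita is living and takes 1/54.
Chetan is living and takes 1/54.
Manoj is living and takes 1/54.
Sarita is living and takes 1/54.
Usha is living and takes 2/27.
Hemant is living and takes 1/9.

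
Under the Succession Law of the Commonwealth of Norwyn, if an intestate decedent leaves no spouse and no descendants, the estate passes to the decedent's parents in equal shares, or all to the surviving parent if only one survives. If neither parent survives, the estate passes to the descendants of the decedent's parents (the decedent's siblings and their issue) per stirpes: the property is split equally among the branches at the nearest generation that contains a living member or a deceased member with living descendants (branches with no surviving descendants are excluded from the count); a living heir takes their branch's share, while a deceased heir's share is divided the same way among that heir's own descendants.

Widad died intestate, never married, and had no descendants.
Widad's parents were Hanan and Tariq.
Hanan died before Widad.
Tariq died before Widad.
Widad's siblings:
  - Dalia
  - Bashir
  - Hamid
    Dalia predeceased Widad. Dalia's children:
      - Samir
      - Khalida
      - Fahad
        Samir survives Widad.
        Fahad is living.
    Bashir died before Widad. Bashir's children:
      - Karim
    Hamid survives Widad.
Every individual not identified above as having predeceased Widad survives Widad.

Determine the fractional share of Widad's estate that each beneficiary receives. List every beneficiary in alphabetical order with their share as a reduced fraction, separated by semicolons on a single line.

Fahad 1/9; Hamid 1/3; Karim 1/3; Khalida 1/9; Samir 1/9

Neither parent survives and there are no descendants, so the estate passes to Widad's siblings and their issue per stirpes.
The estate is divided into 3 equal shares of 1/3 among Dalia, Bashir, Hamid.
Dalia predeceased; the 1/3 allotted to Dalia's branch passes to Dalia's issue by representation.
The 1/3 is divided into 3 equal shares of 1/9 among Samir, Khalida, Fahad.
Samir is living and takes 1/9.
Khalida is living and takes 1/9.
Fahad is living and takes 1/9.
Bashir predeceased; the 1/3 allotted to Bashir's branch passes to Bashir's issue by representation.
Karim is the sole taker at this level and receives the full 1/3.
Hamid is living and takes 1/3.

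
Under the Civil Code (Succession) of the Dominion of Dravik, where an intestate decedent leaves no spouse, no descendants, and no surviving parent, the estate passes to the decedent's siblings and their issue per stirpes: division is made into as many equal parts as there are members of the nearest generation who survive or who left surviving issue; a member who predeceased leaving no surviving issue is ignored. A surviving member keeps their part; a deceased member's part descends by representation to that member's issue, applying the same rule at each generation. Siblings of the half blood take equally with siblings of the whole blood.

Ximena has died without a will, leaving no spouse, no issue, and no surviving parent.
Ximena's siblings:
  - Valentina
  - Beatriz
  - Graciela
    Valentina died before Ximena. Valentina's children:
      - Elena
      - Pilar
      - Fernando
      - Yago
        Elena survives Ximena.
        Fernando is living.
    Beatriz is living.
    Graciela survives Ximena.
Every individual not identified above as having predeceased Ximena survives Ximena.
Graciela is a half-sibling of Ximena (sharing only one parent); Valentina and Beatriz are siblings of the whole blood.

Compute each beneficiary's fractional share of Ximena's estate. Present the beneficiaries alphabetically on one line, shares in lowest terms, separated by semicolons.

Beatriz 1/3; Elena 1/12; Fernando 1/12; Graciela 1/3; Pilar 1/12; Yago 1/12

No spouse, descendants, or parent survives, so the estate passes to Ximena's siblings per stirpes.
Half-blood and whole-blood siblings take equally under the stated rule.
The estate is divided into 3 equal shares of 1/3 among Valentina, Beatriz, Graciela.
Valentina predeceased; the 1/3 allotted to Valentina's branch passes to Valentina's issue by representation.
The 1/3 is divided into 4 equal shares of 1/12 among Elena, Pilar, Fernando, Yago.
Elena is living and takes 1/12.
Pilar is living and takes 1/12.
Fernando is living and takes 1/12.
Yago is living and takes 1/12.
Beatriz is living and takes 1/3.
Graciela is living and takes 1/3.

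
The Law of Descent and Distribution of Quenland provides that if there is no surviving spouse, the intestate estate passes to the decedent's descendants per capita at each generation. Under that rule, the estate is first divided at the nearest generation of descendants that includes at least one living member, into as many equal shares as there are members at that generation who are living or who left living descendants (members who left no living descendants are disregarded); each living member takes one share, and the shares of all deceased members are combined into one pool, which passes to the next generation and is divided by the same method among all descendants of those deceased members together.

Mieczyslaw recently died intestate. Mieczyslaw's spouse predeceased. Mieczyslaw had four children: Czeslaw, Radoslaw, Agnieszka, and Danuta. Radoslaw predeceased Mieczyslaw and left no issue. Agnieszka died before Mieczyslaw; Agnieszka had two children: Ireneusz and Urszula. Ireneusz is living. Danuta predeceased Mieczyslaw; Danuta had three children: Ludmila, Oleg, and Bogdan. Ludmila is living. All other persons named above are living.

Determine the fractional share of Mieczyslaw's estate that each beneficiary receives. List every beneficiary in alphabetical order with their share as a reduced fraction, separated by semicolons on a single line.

Bogdan 2/15; Czeslaw 1/3; Ireneusz 2/15; Ludmila 2/15; Oleg 2/15; Urszula 2/15

There is no surviving spouse, so the entire estate passes to Mieczyslaw's descendants per capita at each generation.
At generation 1 (Czeslaw, Agnieszka, Danuta) there are 3 shares of (1)/3 = 1/3 each.
Living: Czeslaw — each takes 1/3.
Deceased: Agnieszka and Danuta. Their combined 2/3 is pooled and carried to generation 2.
At generation 2 (Ireneusz, Urszula, Ludmila, Oleg, Bogdan) there are 5 shares of (2/3)/5 = 2/15 each.
Living: Ireneusz, Urszula, Ludmila, Oleg, and Bogdan — each takes 2/15.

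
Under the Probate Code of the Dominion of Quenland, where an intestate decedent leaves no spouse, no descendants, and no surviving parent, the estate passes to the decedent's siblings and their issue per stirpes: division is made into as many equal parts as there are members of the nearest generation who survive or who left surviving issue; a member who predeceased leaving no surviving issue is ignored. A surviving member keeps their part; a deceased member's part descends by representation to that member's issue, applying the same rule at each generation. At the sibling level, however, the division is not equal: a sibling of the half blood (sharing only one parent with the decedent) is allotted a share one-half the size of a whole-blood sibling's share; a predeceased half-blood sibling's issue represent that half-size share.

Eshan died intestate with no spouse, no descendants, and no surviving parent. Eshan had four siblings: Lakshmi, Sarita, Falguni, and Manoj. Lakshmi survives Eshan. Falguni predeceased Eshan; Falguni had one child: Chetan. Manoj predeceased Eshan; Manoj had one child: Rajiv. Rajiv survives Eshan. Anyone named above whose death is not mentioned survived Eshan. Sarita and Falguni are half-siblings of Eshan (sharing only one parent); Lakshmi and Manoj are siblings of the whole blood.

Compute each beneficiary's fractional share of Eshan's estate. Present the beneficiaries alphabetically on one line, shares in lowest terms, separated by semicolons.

Chetan 1/6; Lakshmi 1/3; Rajiv 1/3; Sarita 1/6

No spouse, descendants, or parent survives, so the estate passes to Eshan's siblings per stirpes.
Half-blood siblings count for one-half the weight of whole-blood siblings at the initial division.
Dividing 1 in proportion to weights (total weight 3): Lakshmi (weight 1) → 1/3; Sarita (weight 1/2) → 1/6; Falguni (weight 1/2) → 1/6; Manoj (weight 1) → 1/3.
Lakshmi is living and takes 1/3.
Sarita is living and takes 1/6.
Falguni predeceased; the 1/6 allotted to Falguni's branch passes to Falguni's issue by representation.
Chetan is the sole taker at this level and receives the full 1/6.
Manoj predeceased; the 1/3 allotted to Manoj's branch passes to Manoj's issue by representation.
Rajiv is the sole taker at this level and receives the full 1/3.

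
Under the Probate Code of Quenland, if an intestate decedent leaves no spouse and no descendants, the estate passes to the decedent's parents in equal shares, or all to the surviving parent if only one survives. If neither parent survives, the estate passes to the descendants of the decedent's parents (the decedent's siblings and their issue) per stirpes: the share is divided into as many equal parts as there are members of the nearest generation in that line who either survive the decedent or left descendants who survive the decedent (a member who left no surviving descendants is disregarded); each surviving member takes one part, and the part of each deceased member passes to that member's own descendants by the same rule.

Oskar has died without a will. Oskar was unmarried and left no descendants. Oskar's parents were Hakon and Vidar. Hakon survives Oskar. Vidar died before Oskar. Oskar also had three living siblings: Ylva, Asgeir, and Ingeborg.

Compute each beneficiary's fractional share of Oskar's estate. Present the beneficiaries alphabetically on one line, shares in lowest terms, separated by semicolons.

Only one parent, Hakon, survives, so Hakon takes the entire estate. The siblings take nothing because a surviving parent has priority.

Hakon 1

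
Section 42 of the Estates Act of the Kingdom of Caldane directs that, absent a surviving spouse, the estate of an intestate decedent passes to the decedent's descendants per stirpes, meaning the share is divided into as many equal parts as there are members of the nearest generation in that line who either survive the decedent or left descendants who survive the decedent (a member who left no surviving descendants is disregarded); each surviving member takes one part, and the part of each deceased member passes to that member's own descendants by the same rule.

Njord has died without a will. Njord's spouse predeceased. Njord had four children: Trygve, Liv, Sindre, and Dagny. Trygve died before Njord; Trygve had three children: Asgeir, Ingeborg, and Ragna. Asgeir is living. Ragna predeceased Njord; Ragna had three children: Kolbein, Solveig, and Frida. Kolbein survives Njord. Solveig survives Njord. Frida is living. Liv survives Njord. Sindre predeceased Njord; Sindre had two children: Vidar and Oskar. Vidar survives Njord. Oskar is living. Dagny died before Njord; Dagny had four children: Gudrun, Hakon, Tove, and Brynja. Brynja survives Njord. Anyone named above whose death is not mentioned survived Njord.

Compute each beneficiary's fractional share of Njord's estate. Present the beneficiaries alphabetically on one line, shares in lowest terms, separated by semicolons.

There is no surviving spouse, so the entire estate passes to Njord's descendants per stirpes.
The estate is divided into 4 equal shares of 1/4 among Trygve, Liv, Sindre, Dagny.
Trygve predeceased; the 1/4 allotted to Trygve's branch passes to Trygve's issue by representation.
The 1/4 is divided into 3 equal shares of 1/12 among Asgeir, Ingeborg, Ragna.
Asgeir is living and takes 1/12.
Ingeborg is living and takes 1/12.
Ragna predeceased; the 1/12 allotted to Ragna's branch passes to Ragna's issue by representation.
The 1/12 is divided into 3 equal shares of 1/36 among Kolbein, Solveig, Frida.
Kolbein is living and takes 1/36.
Solveig is living and takes 1/36.
Frida is living and takes 1/36.
Liv is living and takes 1/4.
Sindre predeceased; the 1/4 allotted to Sindre's branch passes to Sindre's issue by representation.
The 1/4 is divided into 2 equal shares of 1/8 among Vidar, Oskar.
Vidar is living and takes 1/8.
Oskar is living and takes 1/8.
Dagny predeceased; the 1/4 allotted to Dagny's branch passes to Dagny's issue by representation.
The 1/4 is divided into 4 equal shares of 1/16 among Gudrun, Hakon, Tove, Brynja.
Gudrun is living and takes 1/16.
Hakon is living and takes 1/16.
Tove is living and takes 1/16.
Brynja is living and takes 1/16.

Asgeir 1/12; Brynja 1/16; Frida 1/36; Gudrun 1/16; Hakon 1/16; Ingeborg 1/12; Kolbein 1/36; Liv 1/4; Oskar 1/8; Solveig 1/36; Tove 1/16; Vidar 1/8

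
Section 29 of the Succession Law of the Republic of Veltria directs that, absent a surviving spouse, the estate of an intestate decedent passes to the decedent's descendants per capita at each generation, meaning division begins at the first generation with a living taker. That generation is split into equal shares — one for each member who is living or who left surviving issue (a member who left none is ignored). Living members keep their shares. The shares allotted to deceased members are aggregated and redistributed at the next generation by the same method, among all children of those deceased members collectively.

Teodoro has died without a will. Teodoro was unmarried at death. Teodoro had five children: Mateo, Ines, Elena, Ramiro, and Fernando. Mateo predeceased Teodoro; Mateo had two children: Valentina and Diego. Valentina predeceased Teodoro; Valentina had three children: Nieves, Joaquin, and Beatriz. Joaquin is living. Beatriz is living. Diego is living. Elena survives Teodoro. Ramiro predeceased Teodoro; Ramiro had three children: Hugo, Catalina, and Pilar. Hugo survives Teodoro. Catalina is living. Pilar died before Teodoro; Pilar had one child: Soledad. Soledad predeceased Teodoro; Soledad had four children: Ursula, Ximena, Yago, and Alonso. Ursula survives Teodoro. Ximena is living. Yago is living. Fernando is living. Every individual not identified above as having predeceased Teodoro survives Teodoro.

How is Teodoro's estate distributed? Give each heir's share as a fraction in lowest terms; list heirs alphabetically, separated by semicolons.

There is no surviving spouse, so the entire estate passes to Teodoro's descendants per capita at each generation.
At generation 1 (Mateo, Ines, Elena, Ramiro, Fernando) there are 5 shares of (1)/5 = 1/5 each.
Living: Ines, Elena, and Fernando — each takes 1/5.
Deceased: Mateo and Ramiro. Their combined 2/5 is pooled and carried to generation 2.
At generation 2 (Valentina, Diego, Hugo, Catalina, Pilar) there are 5 shares of (2/5)/5 = 2/25 each.
Living: Diego, Hugo, and Catalina — each takes 2/25.
Deceased: Valentina and Pilar. Their combined 4/25 is pooled and carried to generation 3.
At generation 3 (Nieves, Joaquin, Beatriz, Soledad) there are 4 shares of (4/25)/4 = 1/25 each.
Living: Nieves, Joaquin, and Beatriz — each takes 1/25.
Deceased: Soledad. That 1/25 share is carried to generation 4.
At generation 4 (Ursula, Ximena, Yago, Alonso) there are 4 shares of (1/25)/4 = 1/100 each.
Living: Ursula, Ximena, Yago, and Alonso — each takes 1/100.

Alonso 1/100; Beatriz 1/25; Catalina 2/25; Diego 2/25; Elena 1/5; Fernando 1/5; Hugo 2/25; Ines 1/5; Joaquin 1/25; Nieves 1/25; Ursula 1/100; Ximena 1/100; Yago 1/100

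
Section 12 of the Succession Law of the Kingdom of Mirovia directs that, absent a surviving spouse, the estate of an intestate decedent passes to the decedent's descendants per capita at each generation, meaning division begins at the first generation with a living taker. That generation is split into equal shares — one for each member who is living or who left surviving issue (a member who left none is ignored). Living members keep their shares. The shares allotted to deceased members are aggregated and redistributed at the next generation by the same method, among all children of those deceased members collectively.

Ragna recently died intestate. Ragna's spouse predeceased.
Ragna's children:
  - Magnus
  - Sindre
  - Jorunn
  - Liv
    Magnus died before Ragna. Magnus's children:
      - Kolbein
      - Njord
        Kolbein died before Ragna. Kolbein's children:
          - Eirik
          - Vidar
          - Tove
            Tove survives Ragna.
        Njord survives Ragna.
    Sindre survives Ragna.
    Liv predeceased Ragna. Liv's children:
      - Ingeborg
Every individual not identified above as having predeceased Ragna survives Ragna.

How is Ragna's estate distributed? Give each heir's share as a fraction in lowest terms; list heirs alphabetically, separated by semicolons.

There is no surviving spouse, so the entire estate passes to Ragna's descendants per capita at each generation.
At generation 1 (Magnus, Sindre, Jorunn, Liv) there are 4 shares of (1)/4 = 1/4 each.
Living: Sindre and Jorunn — each takes 1/4.
Deceased: Magnus and Liv. Their combined 1/2 is pooled and carried to generation 2.
At generation 2 (Kolbein, Njord, Ingeborg) there are 3 shares of (1/2)/3 = 1/6 each.
Living: Njord and Ingeborg — each takes 1/6.
Deceased: Kolbein. That 1/6 share is carried to generation 3.
At generation 3 (Eirik, Vidar, Tove) there are 3 shares of (1/6)/3 = 1/18 each.
Living: Eirik, Vidar, and Tove — each takes 1/18.

Eirik 1/18; Ingeborg 1/6; Jorunn 1/4; Njord 1/6; Sindre 1/4; Tove 1/18; Vidar 1/18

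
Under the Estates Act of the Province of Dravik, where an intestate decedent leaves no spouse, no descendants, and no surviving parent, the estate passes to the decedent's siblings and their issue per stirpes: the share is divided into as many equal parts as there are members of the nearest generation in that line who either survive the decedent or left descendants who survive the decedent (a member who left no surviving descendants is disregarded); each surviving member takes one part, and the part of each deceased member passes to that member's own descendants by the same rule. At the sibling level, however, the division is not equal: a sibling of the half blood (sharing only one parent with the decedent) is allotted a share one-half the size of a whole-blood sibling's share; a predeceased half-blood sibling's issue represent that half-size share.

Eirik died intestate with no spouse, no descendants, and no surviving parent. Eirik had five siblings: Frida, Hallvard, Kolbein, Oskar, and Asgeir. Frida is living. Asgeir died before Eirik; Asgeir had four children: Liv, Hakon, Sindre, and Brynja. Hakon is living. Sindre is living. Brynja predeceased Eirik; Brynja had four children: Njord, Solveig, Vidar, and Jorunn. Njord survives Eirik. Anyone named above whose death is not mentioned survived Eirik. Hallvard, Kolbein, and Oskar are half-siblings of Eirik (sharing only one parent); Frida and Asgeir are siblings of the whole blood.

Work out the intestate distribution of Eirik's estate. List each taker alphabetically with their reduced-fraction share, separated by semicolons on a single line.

Frida 2/7; Hakon 1/14; Hallvard 1/7; Jorunn 1/56; Kolbein 1/7; Liv 1/14; Njord 1/56; Oskar 1/7; Sindre 1/14; Solveig 1/56; Vidar 1/56

No spouse, descendants, or parent survives, so the estate passes to Eirik's siblings per stirpes.
Half-blood siblings count for one-half the weight of whole-blood siblings at the initial division.
Dividing 1 in proportion to weights (total weight 7/2): Frida (weight 1) → 2/7; Hallvard (weight 1/2) → 1/7; Kolbein (weight 1/2) → 1/7; Oskar (weight 1/2) → 1/7; Asgeir (weight 1) → 2/7.
Frida is living and takes 2/7.
Hallvard is living and takes 1/7.
Kolbein is living and takes 1/7.
Oskar is living and takes 1/7.
Asgeir predeceased; the 2/7 allotted to Asgeir's branch passes to Asgeir's issue by representation.
The 2/7 is divided into 4 equal shares of 1/14 among Liv, Hakon, Sindre, Brynja.
Liv is living and takes 1/14.
Hakon is living and takes 1/14.
Sindre is living and takes 1/14.
Brynja predeceased; the 1/14 allotted to Brynja's branch passes to Brynja's issue by representation.
The 1/14 is divided into 4 equal shares of 1/56 among Njord, Solveig, Vidar, Jorunn.
Njord is living and takes 1/56.
Solveig is living and takes 1/56.
Vidar is living and takes 1/56.
Jorunn is living and takes 1/56.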